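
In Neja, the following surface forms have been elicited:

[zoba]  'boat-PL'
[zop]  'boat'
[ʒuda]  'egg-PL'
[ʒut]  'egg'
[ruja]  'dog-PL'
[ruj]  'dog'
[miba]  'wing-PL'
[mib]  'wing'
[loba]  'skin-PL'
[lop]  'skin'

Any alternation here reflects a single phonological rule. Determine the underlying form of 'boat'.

/zop/

In [zoba] and [zop] the final segment of 'boat' alternates: [b] ~ [p].
If /b/ were underlying and a rule turned it into [p] in isolation, 'wing' would also alternate; but it has [b] in both [miba] and [mib].
The alternation reflects intervocalic voicing: voiceless stops become voiced between vowels. /p/ is underlying.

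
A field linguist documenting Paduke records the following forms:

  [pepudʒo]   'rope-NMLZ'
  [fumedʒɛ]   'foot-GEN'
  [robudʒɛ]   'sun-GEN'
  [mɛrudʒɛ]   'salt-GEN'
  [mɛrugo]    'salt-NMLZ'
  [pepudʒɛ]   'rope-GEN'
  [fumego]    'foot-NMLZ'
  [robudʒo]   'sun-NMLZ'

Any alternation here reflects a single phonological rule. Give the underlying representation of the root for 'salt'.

The stem for 'salt' ends in [g] in [mɛrugo] but [dʒ] in [mɛrudʒɛ].
If /dʒ/ were underlying and a rule turned it into [g] before the NMLZ suffix, 'rope' would also alternate; but it has [dʒ] in both [pepudʒo] and [pepudʒɛ].
The underlying segment must be /g/; /g/ becomes palato-alveolar [dʒ] before a front vowel, yielding [dʒ] there.
The underlying form of 'salt' is therefore /mɛrug/.

/mɛrug/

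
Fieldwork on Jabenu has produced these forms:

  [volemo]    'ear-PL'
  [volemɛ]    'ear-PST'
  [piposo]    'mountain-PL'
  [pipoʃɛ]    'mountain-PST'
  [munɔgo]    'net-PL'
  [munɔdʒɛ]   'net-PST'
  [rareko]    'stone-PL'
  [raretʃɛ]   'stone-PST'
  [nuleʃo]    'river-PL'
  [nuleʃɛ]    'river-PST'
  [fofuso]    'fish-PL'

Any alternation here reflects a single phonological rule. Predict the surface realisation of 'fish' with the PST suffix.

The root 'mountain' surfaces as [piposo] and [pipoʃɛ], with a stem-final [s] ~ [ʃ] alternation.
The stem 'river' ([nuleʃo], [nuleʃɛ]) shows [ʃ] unchanged in both environments, so [ʃ] cannot be basic with [s] derived before the PL suffix.
The alternation reflects palatalization before a front vowel: /k/, /g/ and /s/ become palato-alveolar [tʃ], [dʒ] and [ʃ] before a front vowel. /s/ is underlying.
The one attested form of 'fish', [fofuso], shows underlying /fofus/. Applying the same rule before a front vowel gives [fofuʃɛ].

[fofuʃɛ]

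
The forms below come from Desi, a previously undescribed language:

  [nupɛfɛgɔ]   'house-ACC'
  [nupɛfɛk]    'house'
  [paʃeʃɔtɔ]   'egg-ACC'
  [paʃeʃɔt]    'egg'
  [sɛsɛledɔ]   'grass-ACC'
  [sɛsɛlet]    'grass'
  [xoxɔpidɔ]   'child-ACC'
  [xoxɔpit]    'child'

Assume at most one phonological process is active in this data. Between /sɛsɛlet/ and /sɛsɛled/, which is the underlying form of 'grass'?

/sɛsɛled/

'grass' shows [d] ~ [t] at the end of the stem ([sɛsɛledɔ] vs [sɛsɛlet]).
But 'egg' keeps [t] in both environments ([paʃeʃɔtɔ], [paʃeʃɔt]), so there is no rule changing /t/ to [d] before the ACC suffix.
The underlying segment must be /d/; voiced obstruents become voiceless word-finally, yielding [t] there.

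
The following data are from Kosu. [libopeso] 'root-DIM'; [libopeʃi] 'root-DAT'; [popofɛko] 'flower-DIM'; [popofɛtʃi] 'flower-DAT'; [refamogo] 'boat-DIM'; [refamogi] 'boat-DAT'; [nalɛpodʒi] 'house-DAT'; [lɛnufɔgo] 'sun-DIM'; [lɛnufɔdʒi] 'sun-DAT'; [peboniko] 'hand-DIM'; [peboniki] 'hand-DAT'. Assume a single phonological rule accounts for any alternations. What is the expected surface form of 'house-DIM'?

[nalɛpogo]

'sun' shows [g] ~ [dʒ] at the end of the stem ([lɛnufɔgo] vs [lɛnufɔdʒi]).
Compare 'boat', with invariant [g] in [refamogo] and [refamogi]: an analysis with underlying /g/ and a rule producing [dʒ] before the DAT suffix would wrongly predict alternation here too.
So /dʒ/ is underlying, and a rule of depalatalization — palato-alveolar /tʃ/, /dʒ/ and /ʃ/ become [k], [g] and [s] when no front vowel follows — gives [g].
The one attested form of 'house', [nalɛpodʒi], shows underlying /nalɛpodʒ/. Applying the same rule when no front vowel follows gives [nalɛpogo].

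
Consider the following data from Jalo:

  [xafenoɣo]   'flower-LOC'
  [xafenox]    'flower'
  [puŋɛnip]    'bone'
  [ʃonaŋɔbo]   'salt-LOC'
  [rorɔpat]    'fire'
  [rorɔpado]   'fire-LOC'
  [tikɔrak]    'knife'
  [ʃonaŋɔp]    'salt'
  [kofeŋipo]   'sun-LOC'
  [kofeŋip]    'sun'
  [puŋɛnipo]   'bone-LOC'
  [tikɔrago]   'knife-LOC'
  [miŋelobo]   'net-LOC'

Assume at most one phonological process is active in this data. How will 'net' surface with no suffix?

'salt' shows [b] ~ [p] at the end of the stem ([ʃonaŋɔbo] vs [ʃonaŋɔp]).
Compare 'bone', with invariant [p] in [puŋɛnipo] and [puŋɛnip]: an analysis with underlying /p/ and a rule producing [b] before the LOC suffix would wrongly predict alternation here too.
Therefore /b/ is basic and [p] is derived by word-final obstruent devoicing (voiced obstruents become voiceless word-finally).
The one attested form of 'net', [miŋelobo], shows underlying /miŋelob/. Applying the same rule word-finally gives [miŋelop].

[miŋelop]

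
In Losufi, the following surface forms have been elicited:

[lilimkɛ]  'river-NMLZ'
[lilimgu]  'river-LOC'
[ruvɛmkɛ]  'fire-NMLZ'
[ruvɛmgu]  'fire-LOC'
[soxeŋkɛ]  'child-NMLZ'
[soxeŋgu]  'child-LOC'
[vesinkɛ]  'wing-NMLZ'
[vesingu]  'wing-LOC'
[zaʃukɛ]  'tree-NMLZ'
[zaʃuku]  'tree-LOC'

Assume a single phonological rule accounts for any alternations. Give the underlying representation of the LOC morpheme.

/-gu/

The LOC suffix surfaces as [-gu] and [-ku], depending on the final segment of the stem.
The NMLZ suffix, which begins with [k], is invariant after every stem; so [k] is not altered by any rule here.
The LOC suffix is therefore /-gu/ underlyingly, with post-vocalic devoicing: voiced stops become voiceless after a vowel.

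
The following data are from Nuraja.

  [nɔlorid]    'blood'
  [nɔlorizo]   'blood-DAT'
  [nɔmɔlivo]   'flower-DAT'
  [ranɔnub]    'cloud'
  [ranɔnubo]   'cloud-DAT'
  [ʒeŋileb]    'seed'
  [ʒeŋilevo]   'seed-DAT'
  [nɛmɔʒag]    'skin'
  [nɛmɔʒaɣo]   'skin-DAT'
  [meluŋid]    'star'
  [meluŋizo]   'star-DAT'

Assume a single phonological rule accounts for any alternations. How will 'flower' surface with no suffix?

[nɔmɔlib]

The stem for 'seed' ends in [b] in [ʒeŋileb] but [v] in [ʒeŋilevo].
The stem 'cloud' ([ranɔnub], [ranɔnubo]) shows [b] unchanged in both environments, so [b] cannot be basic with [v] derived before the DAT suffix.
So /v/ is underlying, and a rule of word-final hardening — voiced fricatives become stops word-finally — gives [b].
From [nɔmɔlivo] the stem 'flower' is /nɔmɔliv/; word-finally this yields [nɔmɔlib].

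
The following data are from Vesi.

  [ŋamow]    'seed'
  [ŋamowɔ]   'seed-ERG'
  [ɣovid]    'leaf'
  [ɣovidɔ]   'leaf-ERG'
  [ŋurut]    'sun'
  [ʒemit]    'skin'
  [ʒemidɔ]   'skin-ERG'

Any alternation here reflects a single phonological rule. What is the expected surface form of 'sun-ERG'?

'skin' shows [t] ~ [d] at the end of the stem ([ʒemit] vs [ʒemidɔ]).
The stem 'leaf' ([ɣovid], [ɣovidɔ]) shows [d] unchanged in both environments, so [d] cannot be basic with [t] derived in isolation.
Therefore /t/ is basic and [d] is derived by intervocalic voicing (voiceless stops become voiced between vowels).
From [ŋurut] the stem 'sun' is /ŋurut/; between vowels this yields [ŋurudɔ].

[ŋurudɔ]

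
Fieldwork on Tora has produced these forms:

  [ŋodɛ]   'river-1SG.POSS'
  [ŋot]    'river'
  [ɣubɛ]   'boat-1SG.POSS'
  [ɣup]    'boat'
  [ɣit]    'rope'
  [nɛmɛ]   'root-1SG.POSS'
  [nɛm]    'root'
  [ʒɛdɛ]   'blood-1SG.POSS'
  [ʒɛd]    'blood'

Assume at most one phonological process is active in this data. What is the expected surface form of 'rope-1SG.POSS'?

[ɣidɛ]

The stem for 'river' ends in [d] in [ŋodɛ] but [t] in [ŋot].
The stem 'blood' ([ʒɛdɛ], [ʒɛd]) shows [d] unchanged in both environments, so [d] cannot be basic with [t] derived in isolation.
The alternation reflects intervocalic voicing: voiceless stops become voiced between vowels. /t/ is underlying.
The one attested form of 'rope', [ɣit], shows underlying /ɣit/. Applying the same rule between vowels gives [ɣidɛ].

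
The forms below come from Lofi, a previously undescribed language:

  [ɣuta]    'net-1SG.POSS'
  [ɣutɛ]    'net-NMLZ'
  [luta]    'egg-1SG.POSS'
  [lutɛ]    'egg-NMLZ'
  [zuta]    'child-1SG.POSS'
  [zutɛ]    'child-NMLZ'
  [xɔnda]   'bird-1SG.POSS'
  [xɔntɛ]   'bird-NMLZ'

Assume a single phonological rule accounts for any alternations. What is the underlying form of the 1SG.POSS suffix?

The 1SG.POSS morpheme has two allomorphs, [-da] and [-ta].
By contrast the NMLZ suffix keeps its initial [t] throughout — that segment must be underlying.
The 1SG.POSS suffix is therefore /-da/ underlyingly, with post-vocalic devoicing: voiced stops become voiceless after a vowel.

/-da/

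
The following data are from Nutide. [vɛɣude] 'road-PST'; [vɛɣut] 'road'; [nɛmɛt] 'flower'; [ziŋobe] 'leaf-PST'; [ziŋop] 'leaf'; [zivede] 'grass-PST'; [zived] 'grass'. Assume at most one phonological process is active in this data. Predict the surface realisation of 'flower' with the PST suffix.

[nɛmɛde]

The stem for 'road' ends in [d] in [vɛɣude] but [t] in [vɛɣut].
But 'grass' keeps [d] in both environments ([zivede], [zived]), so there is no rule changing /d/ to [t] in isolation.
So /t/ is underlying, and a rule of intervocalic voicing — voiceless stops become voiced between vowels — gives [d].
The one attested form of 'flower', [nɛmɛt], shows underlying /nɛmɛt/. Applying the same rule between vowels gives [nɛmɛde].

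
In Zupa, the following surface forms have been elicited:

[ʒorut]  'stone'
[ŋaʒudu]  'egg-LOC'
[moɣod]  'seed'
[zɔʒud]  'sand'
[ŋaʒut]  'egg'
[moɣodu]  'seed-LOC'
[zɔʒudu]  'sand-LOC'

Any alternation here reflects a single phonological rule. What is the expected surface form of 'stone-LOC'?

[ʒorudu]

In [ŋaʒudu] and [ŋaʒut] the final segment of 'egg' alternates: [d] ~ [t].
But 'sand' keeps [d] in both environments ([zɔʒudu], [zɔʒud]), so there is no rule changing /d/ to [t] in isolation.
So /t/ is underlying, and a rule of intervocalic voicing — voiceless stops become voiced between vowels — gives [d].
From [ʒorut] the stem 'stone' is /ʒorut/; between vowels this yields [ʒorudu].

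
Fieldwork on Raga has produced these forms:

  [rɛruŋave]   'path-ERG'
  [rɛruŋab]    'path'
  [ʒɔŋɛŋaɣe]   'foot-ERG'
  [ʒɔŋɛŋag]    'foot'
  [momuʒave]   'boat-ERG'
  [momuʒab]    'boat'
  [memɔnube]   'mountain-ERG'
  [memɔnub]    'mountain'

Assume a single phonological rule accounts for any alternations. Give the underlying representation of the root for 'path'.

The stem for 'path' ends in [v] in [rɛruŋave] but [b] in [rɛruŋab].
The stem 'mountain' ([memɔnube], [memɔnub]) shows [b] unchanged in both environments, so [b] cannot be basic with [v] derived before the ERG suffix.
The alternation reflects word-final hardening: voiced fricatives become stops word-finally. /v/ is underlying.

/rɛruŋav/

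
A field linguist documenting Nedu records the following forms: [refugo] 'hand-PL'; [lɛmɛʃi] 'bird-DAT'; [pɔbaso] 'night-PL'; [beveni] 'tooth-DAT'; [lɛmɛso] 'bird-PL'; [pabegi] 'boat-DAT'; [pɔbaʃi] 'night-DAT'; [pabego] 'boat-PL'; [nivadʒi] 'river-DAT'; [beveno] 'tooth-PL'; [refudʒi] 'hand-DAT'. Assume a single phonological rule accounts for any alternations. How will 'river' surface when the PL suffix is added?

[nivago]

The root 'hand' surfaces as [refudʒi] and [refugo], with a stem-final [dʒ] ~ [g] alternation.
The stem 'boat' ([pabegi], [pabego]) shows [g] unchanged in both environments, so [g] cannot be basic with [dʒ] derived before the DAT suffix.
The alternation reflects depalatalization: palato-alveolar /dʒ/ and /ʃ/ become [g] and [s] when no front vowel follows. /dʒ/ is underlying.
From [nivadʒi] the stem 'river' is /nivadʒ/; when no front vowel follows this yields [nivago].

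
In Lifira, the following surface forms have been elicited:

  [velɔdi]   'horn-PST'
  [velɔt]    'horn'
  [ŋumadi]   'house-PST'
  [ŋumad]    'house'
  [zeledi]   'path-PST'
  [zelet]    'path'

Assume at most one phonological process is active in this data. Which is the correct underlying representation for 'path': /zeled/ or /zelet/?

/zelet/

'path' shows [d] ~ [t] at the end of the stem ([zeledi] vs [zelet]).
Compare 'house', with invariant [d] in [ŋumadi] and [ŋumad]: an analysis with underlying /d/ and a rule producing [t] in isolation would wrongly predict alternation here too.
So /t/ is underlying, and a rule of intervocalic voicing — voiceless stops become voiced between vowels — gives [d].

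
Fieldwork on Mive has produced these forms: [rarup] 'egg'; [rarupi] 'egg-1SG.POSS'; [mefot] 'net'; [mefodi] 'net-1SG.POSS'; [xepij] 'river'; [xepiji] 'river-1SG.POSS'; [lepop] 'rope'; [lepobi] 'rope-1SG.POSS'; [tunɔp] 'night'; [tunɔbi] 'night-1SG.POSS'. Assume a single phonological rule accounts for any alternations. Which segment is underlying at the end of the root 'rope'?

/b/

In [lepop] and [lepobi] the final segment of 'rope' alternates: [p] ~ [b].
But 'egg' keeps [p] in both environments ([rarup], [rarupi]), so there is no rule changing /p/ to [b] before the 1SG.POSS suffix.
The alternation reflects word-final obstruent devoicing: voiced obstruents become voiceless word-finally. /b/ is underlying.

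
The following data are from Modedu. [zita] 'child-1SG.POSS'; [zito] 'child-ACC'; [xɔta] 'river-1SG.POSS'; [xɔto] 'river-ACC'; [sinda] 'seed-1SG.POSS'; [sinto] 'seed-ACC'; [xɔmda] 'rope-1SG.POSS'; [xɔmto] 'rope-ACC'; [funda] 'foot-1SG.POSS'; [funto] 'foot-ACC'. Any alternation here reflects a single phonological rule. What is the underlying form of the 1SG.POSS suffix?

/-da/

The 1SG.POSS morpheme has two allomorphs, [-da] and [-ta].
The ACC suffix, which begins with [t], is invariant after every stem; so [t] is not altered by any rule here.
The 1SG.POSS suffix is therefore /-da/ underlyingly, with post-vocalic devoicing: voiced stops become voiceless after a vowel.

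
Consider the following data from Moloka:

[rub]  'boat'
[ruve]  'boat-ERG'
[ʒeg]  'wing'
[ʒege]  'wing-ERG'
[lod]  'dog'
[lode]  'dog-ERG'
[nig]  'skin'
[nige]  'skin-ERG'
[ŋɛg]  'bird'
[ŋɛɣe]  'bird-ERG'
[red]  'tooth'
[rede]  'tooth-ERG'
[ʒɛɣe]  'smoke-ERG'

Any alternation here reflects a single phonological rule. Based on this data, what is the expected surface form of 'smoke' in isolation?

In [ŋɛg] and [ŋɛɣe] the final segment of 'bird' alternates: [g] ~ [ɣ].
The stem 'wing' ([ʒeg], [ʒege]) shows [g] unchanged in both environments, so [g] cannot be basic with [ɣ] derived before the ERG suffix.
Therefore /ɣ/ is basic and [g] is derived by word-final hardening (voiced fricatives become stops word-finally).
From [ʒɛɣe] the stem 'smoke' is /ʒɛɣ/; word-finally this yields [ʒɛg].

[ʒɛg]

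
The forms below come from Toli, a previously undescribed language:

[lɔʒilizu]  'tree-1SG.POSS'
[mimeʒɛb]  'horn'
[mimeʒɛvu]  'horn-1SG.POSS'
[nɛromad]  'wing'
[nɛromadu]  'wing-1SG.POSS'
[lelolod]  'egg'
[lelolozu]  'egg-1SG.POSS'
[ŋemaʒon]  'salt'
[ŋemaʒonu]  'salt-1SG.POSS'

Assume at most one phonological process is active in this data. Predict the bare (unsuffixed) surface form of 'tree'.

[lɔʒilid]

The root 'egg' surfaces as [lelolod] and [lelolozu], with a stem-final [d] ~ [z] alternation.
The stem 'wing' ([nɛromad], [nɛromadu]) shows [d] unchanged in both environments, so [d] cannot be basic with [z] derived before the 1SG.POSS suffix.
The underlying segment must be /z/; voiced fricatives become stops word-finally, yielding [d] there.
The one attested form of 'tree', [lɔʒilizu], shows underlying /lɔʒiliz/. Applying the same rule word-finally gives [lɔʒilid].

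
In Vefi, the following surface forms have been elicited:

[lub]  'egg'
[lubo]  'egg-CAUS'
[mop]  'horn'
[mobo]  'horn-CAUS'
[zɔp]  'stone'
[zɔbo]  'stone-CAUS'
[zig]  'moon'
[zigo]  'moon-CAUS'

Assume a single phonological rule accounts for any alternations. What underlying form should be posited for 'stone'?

/zɔp/

The stem for 'stone' ends in [p] in [zɔp] but [b] in [zɔbo].
Compare 'egg', with invariant [b] in [lub] and [lubo]: an analysis with underlying /b/ and a rule producing [p] in isolation would wrongly predict alternation here too.
So /p/ is underlying, and a rule of intervocalic voicing — voiceless stops become voiced between vowels — gives [b].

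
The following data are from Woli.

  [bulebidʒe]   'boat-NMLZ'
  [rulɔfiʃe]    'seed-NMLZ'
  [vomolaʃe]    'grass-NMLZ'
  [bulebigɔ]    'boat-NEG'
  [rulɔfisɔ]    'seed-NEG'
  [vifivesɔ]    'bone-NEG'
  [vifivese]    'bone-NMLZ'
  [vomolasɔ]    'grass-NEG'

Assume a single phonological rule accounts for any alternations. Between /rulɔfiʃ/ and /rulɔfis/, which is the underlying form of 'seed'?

In [rulɔfisɔ] and [rulɔfiʃe] the final segment of 'seed' alternates: [s] ~ [ʃ].
If /s/ were underlying and a rule turned it into [ʃ] before the NMLZ suffix, 'bone' would also alternate; but it has [s] in both [vifivesɔ] and [vifivese].
The underlying segment must be /ʃ/; palato-alveolar /dʒ/ and /ʃ/ become [g] and [s] when no front vowel follows, yielding [s] there.

/rulɔfiʃ/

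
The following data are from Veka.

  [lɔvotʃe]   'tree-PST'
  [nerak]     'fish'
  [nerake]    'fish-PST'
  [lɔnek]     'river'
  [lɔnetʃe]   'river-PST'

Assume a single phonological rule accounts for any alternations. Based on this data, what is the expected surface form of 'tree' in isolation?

In [lɔnek] and [lɔnetʃe] the final segment of 'river' alternates: [k] ~ [tʃ].
Compare 'fish', with invariant [k] in [nerak] and [nerake]: an analysis with underlying /k/ and a rule producing [tʃ] before the PST suffix would wrongly predict alternation here too.
Therefore /tʃ/ is basic and [k] is derived by depalatalization (palato-alveolar /tʃ/ becomes [k] when no front vowel follows).
The one attested form of 'tree', [lɔvotʃe], shows underlying /lɔvotʃ/. Applying the same rule when no front vowel follows gives [lɔvok].

[lɔvok]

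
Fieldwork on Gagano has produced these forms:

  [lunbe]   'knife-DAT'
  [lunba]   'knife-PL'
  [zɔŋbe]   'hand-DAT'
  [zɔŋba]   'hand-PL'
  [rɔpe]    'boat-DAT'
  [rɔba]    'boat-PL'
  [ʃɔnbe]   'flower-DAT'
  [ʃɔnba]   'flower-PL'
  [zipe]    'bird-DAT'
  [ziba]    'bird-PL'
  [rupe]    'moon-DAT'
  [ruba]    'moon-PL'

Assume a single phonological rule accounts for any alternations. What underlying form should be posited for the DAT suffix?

/-pe/

The DAT suffix surfaces as [-be] and [-pe], depending on the final segment of the stem.
The PL suffix, which begins with [b], is invariant after every stem; so [b] is not altered by any rule here.
The DAT suffix is therefore /-pe/ underlyingly, with post-nasal voicing: voiceless stops become voiced after a nasal.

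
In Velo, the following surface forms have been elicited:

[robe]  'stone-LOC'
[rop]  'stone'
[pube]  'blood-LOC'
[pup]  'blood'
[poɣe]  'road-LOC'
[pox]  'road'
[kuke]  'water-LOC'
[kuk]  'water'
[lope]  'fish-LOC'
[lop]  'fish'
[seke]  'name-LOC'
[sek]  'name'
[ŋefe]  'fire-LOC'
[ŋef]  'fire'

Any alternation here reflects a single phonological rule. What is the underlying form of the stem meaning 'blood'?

The stem for 'blood' ends in [b] in [pube] but [p] in [pup].
If /p/ were underlying and a rule turned it into [b] before the LOC suffix, 'fish' would also alternate; but it has [p] in both [lope] and [lop].
So /b/ is underlying, and a rule of word-final obstruent devoicing — voiced obstruents become voiceless word-finally — gives [p].

/pub/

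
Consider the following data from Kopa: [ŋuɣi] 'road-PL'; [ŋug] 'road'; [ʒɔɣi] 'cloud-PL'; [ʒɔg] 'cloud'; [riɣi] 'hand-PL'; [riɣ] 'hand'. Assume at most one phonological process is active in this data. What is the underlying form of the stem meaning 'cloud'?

The root 'cloud' surfaces as [ʒɔɣi] and [ʒɔg], with a stem-final [ɣ] ~ [g] alternation.
Compare 'hand', with invariant [ɣ] in [riɣi] and [riɣ]: an analysis with underlying /ɣ/ and a rule producing [g] in isolation would wrongly predict alternation here too.
The alternation reflects intervocalic spirantization: voiced stops become fricatives between vowels. /g/ is underlying.
So 'cloud' = /ʒɔg/.

/ʒɔg/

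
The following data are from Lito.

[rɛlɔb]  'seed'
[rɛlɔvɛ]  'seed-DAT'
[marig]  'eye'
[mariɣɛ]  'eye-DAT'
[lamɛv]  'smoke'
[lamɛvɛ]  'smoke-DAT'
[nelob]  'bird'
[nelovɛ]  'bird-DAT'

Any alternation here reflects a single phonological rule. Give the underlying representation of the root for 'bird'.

/nelob/

In [nelob] and [nelovɛ] the final segment of 'bird' alternates: [b] ~ [v].
The stem 'smoke' ([lamɛv], [lamɛvɛ]) shows [v] unchanged in both environments, so [v] cannot be basic with [b] derived in isolation.
So /b/ is underlying, and a rule of intervocalic spirantization — voiced stops become fricatives between vowels — gives [v].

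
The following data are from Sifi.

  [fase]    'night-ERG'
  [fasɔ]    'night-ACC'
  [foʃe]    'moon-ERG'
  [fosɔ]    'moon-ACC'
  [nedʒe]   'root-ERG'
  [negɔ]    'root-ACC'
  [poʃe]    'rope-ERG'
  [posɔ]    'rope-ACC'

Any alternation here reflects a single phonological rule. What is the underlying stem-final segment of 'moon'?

/ʃ/

The stem for 'moon' ends in [ʃ] in [foʃe] but [s] in [fosɔ].
The stem 'night' ([fase], [fasɔ]) shows [s] unchanged in both environments, so [s] cannot be basic with [ʃ] derived before the ERG suffix.
Therefore /ʃ/ is basic and [s] is derived by depalatalization (palato-alveolar /dʒ/ and /ʃ/ become [g] and [s] when no front vowel follows).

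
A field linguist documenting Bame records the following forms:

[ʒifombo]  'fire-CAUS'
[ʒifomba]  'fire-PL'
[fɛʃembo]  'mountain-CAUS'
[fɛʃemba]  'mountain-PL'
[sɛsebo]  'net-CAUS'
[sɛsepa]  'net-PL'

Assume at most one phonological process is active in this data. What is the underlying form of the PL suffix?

/-pa/

The PL suffix surfaces as [-ba] and [-pa], depending on the final segment of the stem.
By contrast the CAUS suffix keeps its initial [b] throughout — that segment must be underlying.
So the underlying form is /-pa/, and voiceless stops become voiced after a nasal.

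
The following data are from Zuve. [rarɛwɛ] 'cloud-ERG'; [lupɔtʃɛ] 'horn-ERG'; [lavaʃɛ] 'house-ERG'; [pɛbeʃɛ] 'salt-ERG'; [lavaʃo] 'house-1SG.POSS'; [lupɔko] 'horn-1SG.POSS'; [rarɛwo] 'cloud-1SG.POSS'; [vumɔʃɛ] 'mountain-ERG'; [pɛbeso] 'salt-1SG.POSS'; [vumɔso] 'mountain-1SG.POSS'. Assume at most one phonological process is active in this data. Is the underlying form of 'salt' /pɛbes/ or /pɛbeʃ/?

/pɛbes/

The root 'salt' surfaces as [pɛbeʃɛ] and [pɛbeso], with a stem-final [ʃ] ~ [s] alternation.
Compare 'house', with invariant [ʃ] in [lavaʃɛ] and [lavaʃo]: an analysis with underlying /ʃ/ and a rule producing [s] before the 1SG.POSS suffix would wrongly predict alternation here too.
So /s/ is underlying, and a rule of palatalization before a front vowel — /k/ and /s/ become palato-alveolar [tʃ] and [ʃ] before a front vowel — gives [ʃ].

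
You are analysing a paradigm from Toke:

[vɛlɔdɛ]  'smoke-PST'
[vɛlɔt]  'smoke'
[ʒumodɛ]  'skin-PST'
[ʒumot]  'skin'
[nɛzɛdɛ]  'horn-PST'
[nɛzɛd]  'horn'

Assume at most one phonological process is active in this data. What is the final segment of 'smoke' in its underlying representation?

/t/

The root 'smoke' surfaces as [vɛlɔdɛ] and [vɛlɔt], with a stem-final [d] ~ [t] alternation.
Compare 'horn', with invariant [d] in [nɛzɛdɛ] and [nɛzɛd]: an analysis with underlying /d/ and a rule producing [t] in isolation would wrongly predict alternation here too.
Therefore /t/ is basic and [d] is derived by intervocalic voicing (voiceless stops become voiced between vowels).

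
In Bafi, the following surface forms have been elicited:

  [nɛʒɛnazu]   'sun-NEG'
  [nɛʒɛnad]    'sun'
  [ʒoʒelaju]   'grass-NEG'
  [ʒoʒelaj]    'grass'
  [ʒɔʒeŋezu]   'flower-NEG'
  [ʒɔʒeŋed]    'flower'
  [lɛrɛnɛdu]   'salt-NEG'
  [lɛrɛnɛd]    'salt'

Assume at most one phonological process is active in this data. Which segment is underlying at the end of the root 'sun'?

The root 'sun' surfaces as [nɛʒɛnazu] and [nɛʒɛnad], with a stem-final [z] ~ [d] alternation.
Compare 'salt', with invariant [d] in [lɛrɛnɛdu] and [lɛrɛnɛd]: an analysis with underlying /d/ and a rule producing [z] before the NEG suffix would wrongly predict alternation here too.
The underlying segment must be /z/; voiced fricatives become stops word-finally, yielding [d] there.

/z/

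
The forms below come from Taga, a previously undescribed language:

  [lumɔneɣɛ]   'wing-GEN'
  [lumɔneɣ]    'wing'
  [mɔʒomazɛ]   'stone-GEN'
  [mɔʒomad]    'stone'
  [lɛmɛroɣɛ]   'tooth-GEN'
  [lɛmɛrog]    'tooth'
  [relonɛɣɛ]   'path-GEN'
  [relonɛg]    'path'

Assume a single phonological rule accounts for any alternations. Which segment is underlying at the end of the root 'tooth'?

In [lɛmɛroɣɛ] and [lɛmɛrog] the final segment of 'tooth' alternates: [ɣ] ~ [g].
But 'wing' keeps [ɣ] in both environments ([lumɔneɣɛ], [lumɔneɣ]), so there is no rule changing /ɣ/ to [g] in isolation.
The alternation reflects intervocalic spirantization: voiced stops become fricatives between vowels. /g/ is underlying.

/g/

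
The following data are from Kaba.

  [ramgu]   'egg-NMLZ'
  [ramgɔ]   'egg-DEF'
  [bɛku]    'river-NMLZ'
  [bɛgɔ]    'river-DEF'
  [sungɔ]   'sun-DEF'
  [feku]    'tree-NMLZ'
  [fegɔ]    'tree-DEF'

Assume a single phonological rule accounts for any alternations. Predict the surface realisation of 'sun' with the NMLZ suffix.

[sungu]

The NMLZ suffix surfaces as [-gu] and [-ku], depending on the final segment of the stem.
By contrast the DEF suffix keeps its initial [g] throughout — that segment must be underlying.
The NMLZ suffix is therefore /-ku/ underlyingly, with post-nasal voicing: voiceless stops become voiced after a nasal.
After 'sun', which ends in a nasal, the suffix surfaces as [-gu], giving [sungu].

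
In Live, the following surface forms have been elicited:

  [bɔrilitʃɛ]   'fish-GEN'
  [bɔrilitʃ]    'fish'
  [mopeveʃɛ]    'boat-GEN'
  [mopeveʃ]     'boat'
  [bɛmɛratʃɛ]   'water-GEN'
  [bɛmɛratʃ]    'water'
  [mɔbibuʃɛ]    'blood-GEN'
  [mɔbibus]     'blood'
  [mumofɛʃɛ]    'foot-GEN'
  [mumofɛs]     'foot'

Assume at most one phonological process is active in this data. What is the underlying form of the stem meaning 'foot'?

/mumofɛs/

'foot' shows [ʃ] ~ [s] at the end of the stem ([mumofɛʃɛ] vs [mumofɛs]).
But 'boat' keeps [ʃ] in both environments ([mopeveʃɛ], [mopeveʃ]), so there is no rule changing /ʃ/ to [s] in isolation.
So /s/ is underlying, and a rule of palatalization before a front vowel — /s/ becomes palato-alveolar [ʃ] before a front vowel — gives [ʃ].
Hence 'foot' is /mumofɛs/ underlyingly.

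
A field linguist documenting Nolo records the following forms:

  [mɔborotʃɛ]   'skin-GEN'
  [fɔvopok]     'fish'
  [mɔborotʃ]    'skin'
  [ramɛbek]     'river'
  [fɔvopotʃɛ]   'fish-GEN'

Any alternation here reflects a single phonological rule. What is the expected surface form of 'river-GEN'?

[ramɛbetʃɛ]

In [fɔvopotʃɛ] and [fɔvopok] the final segment of 'fish' alternates: [tʃ] ~ [k].
The stem 'skin' ([mɔborotʃɛ], [mɔborotʃ]) shows [tʃ] unchanged in both environments, so [tʃ] cannot be basic with [k] derived in isolation.
The underlying segment must be /k/; /k/ becomes palato-alveolar [tʃ] before a front vowel, yielding [tʃ] there.
From [ramɛbek] the stem 'river' is /ramɛbek/; before a front vowel this yields [ramɛbetʃɛ].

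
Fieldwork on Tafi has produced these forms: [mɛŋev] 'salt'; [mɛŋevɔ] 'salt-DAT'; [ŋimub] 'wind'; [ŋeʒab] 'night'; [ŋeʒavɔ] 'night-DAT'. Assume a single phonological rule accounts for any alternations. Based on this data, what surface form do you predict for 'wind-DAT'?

'night' shows [b] ~ [v] at the end of the stem ([ŋeʒab] vs [ŋeʒavɔ]).
Compare 'salt', with invariant [v] in [mɛŋev] and [mɛŋevɔ]: an analysis with underlying /v/ and a rule producing [b] in isolation would wrongly predict alternation here too.
Therefore /b/ is basic and [v] is derived by intervocalic spirantization (voiced stops become fricatives between vowels).
The one attested form of 'wind', [ŋimub], shows underlying /ŋimub/. Applying the same rule between vowels gives [ŋimuvɔ].

[ŋimuvɔ]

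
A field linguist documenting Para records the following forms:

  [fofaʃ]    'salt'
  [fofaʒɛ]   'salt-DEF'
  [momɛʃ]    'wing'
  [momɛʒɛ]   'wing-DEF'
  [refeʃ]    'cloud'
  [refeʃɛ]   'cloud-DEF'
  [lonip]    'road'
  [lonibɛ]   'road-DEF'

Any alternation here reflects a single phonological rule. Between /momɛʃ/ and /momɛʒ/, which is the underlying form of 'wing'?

'wing' shows [ʃ] ~ [ʒ] at the end of the stem ([momɛʃ] vs [momɛʒɛ]).
The stem 'cloud' ([refeʃ], [refeʃɛ]) shows [ʃ] unchanged in both environments, so [ʃ] cannot be basic with [ʒ] derived before the DEF suffix.
The underlying segment must be /ʒ/; voiced obstruents become voiceless word-finally, yielding [ʃ] there.

/momɛʒ/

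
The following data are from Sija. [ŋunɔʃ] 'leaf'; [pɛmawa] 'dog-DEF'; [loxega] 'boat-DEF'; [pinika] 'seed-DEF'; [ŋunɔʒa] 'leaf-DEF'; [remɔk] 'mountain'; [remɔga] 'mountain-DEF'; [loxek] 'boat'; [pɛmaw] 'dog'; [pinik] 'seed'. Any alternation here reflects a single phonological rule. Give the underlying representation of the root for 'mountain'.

The root 'mountain' surfaces as [remɔga] and [remɔk], with a stem-final [g] ~ [k] alternation.
If /k/ were underlying and a rule turned it into [g] before the DEF suffix, 'seed' would also alternate; but it has [k] in both [pinika] and [pinik].
The alternation reflects word-final obstruent devoicing: voiced obstruents become voiceless word-finally. /g/ is underlying.

/remɔg/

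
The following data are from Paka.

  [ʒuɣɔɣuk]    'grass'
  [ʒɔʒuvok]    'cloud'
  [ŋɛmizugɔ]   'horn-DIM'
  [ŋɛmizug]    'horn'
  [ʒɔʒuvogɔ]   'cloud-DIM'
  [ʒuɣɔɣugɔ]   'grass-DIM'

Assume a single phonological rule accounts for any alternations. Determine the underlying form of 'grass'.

'grass' shows [g] ~ [k] at the end of the stem ([ʒuɣɔɣugɔ] vs [ʒuɣɔɣuk]).
Compare 'horn', with invariant [g] in [ŋɛmizugɔ] and [ŋɛmizug]: an analysis with underlying /g/ and a rule producing [k] in isolation would wrongly predict alternation here too.
The alternation reflects intervocalic voicing: voiceless stops become voiced between vowels. /k/ is underlying.
The underlying form of 'grass' is therefore /ʒuɣɔɣuk/.

/ʒuɣɔɣuk/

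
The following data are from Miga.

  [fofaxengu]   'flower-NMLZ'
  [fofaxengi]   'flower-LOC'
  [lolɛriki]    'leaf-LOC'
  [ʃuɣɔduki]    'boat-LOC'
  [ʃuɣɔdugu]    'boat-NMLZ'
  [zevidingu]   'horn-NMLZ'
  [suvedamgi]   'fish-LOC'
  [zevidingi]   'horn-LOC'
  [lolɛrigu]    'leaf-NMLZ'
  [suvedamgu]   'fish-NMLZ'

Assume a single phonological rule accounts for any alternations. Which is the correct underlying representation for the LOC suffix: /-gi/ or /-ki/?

The LOC suffix surfaces as [-gi] and [-ki], depending on the final segment of the stem.
By contrast the NMLZ suffix keeps its initial [g] throughout — that segment must be underlying.
So the underlying form is /-ki/, and voiceless stops become voiced after a nasal.

/-ki/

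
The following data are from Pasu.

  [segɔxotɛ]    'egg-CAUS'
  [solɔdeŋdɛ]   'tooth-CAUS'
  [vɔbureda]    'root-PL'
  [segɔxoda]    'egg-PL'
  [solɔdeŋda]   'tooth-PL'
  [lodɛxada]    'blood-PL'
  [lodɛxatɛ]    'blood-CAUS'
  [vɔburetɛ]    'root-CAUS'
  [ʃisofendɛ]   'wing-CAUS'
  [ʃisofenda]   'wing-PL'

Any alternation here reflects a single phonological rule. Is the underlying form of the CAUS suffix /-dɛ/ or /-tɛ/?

/-tɛ/

The CAUS morpheme has two allomorphs, [-dɛ] and [-tɛ].
By contrast the PL suffix keeps its initial [d] throughout — that segment must be underlying.
So the underlying form is /-tɛ/, and voiceless stops become voiced after a nasal.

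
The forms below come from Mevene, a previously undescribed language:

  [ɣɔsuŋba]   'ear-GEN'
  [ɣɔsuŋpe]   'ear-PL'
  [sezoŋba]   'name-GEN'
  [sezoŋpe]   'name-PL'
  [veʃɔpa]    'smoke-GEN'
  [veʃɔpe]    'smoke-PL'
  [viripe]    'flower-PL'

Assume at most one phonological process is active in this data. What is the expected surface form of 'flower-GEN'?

The GEN morpheme has two allomorphs, [-ba] and [-pa].
By contrast the PL suffix keeps its initial [p] throughout — that segment must be underlying.
The GEN suffix is therefore /-ba/ underlyingly, with post-vocalic devoicing: voiced stops become voiceless after a vowel.
After 'flower', which ends in a vowel, the suffix surfaces as [-pa], giving [viripa].

[viripa]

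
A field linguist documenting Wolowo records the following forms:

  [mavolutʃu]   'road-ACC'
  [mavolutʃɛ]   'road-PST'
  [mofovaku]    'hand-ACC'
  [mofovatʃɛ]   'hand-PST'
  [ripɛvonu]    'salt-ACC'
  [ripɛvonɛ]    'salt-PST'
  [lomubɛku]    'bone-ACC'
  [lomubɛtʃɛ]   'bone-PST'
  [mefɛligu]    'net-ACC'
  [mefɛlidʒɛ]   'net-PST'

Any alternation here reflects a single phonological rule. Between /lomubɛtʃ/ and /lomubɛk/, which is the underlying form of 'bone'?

The stem for 'bone' ends in [k] in [lomubɛku] but [tʃ] in [lomubɛtʃɛ].
Compare 'road', with invariant [tʃ] in [mavolutʃu] and [mavolutʃɛ]: an analysis with underlying /tʃ/ and a rule producing [k] before the ACC suffix would wrongly predict alternation here too.
So /k/ is underlying, and a rule of palatalization before a front vowel — /k/ and /g/ become palato-alveolar [tʃ] and [dʒ] before a front vowel — gives [tʃ].

/lomubɛk/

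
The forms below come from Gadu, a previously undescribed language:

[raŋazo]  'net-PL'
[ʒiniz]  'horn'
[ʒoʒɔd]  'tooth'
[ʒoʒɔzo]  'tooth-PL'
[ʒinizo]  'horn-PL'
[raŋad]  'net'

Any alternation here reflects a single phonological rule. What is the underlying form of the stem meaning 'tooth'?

'tooth' shows [z] ~ [d] at the end of the stem ([ʒoʒɔzo] vs [ʒoʒɔd]).
But 'horn' keeps [z] in both environments ([ʒinizo], [ʒiniz]), so there is no rule changing /z/ to [d] in isolation.
Therefore /d/ is basic and [z] is derived by intervocalic spirantization (voiced stops become fricatives between vowels).
The underlying form of 'tooth' is therefore /ʒoʒɔd/.

/ʒoʒɔd/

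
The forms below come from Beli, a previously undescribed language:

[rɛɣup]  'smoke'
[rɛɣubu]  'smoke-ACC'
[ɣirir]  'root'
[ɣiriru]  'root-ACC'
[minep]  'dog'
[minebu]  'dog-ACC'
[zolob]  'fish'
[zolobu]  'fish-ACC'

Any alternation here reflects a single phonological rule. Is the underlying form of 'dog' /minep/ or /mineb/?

In [minep] and [minebu] the final segment of 'dog' alternates: [p] ~ [b].
Compare 'fish', with invariant [b] in [zolob] and [zolobu]: an analysis with underlying /b/ and a rule producing [p] in isolation would wrongly predict alternation here too.
So /p/ is underlying, and a rule of intervocalic voicing — voiceless stops become voiced between vowels — gives [b].

/minep/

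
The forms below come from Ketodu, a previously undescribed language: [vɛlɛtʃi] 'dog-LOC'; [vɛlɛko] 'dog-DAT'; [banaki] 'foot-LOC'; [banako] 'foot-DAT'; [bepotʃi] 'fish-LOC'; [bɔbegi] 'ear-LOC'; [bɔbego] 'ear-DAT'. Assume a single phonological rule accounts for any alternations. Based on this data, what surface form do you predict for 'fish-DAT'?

[bepoko]

'dog' shows [tʃ] ~ [k] at the end of the stem ([vɛlɛtʃi] vs [vɛlɛko]).
Compare 'foot', with invariant [k] in [banaki] and [banako]: an analysis with underlying /k/ and a rule producing [tʃ] before the LOC suffix would wrongly predict alternation here too.
The alternation reflects depalatalization: palato-alveolar /tʃ/ becomes [k] when no front vowel follows. /tʃ/ is underlying.
From [bepotʃi] the stem 'fish' is /bepotʃ/; when no front vowel follows this yields [bepoko].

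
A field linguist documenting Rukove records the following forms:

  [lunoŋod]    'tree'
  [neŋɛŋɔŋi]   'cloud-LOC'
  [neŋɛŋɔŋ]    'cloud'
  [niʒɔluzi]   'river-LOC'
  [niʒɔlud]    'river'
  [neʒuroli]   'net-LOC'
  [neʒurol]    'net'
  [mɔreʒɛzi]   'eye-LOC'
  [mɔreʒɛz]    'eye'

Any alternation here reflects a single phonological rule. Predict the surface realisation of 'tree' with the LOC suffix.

The stem for 'river' ends in [z] in [niʒɔluzi] but [d] in [niʒɔlud].
But 'eye' keeps [z] in both environments ([mɔreʒɛzi], [mɔreʒɛz]), so there is no rule changing /z/ to [d] in isolation.
So /d/ is underlying, and a rule of intervocalic spirantization — voiced stops become fricatives between vowels — gives [z].
The one attested form of 'tree', [lunoŋod], shows underlying /lunoŋod/. Applying the same rule between vowels gives [lunoŋozi].

[lunoŋozi]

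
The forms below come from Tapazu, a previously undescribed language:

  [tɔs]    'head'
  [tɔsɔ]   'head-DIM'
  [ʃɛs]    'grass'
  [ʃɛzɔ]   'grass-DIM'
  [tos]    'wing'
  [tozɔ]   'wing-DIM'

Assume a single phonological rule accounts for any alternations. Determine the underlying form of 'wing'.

The root 'wing' surfaces as [tos] and [tozɔ], with a stem-final [s] ~ [z] alternation.
The stem 'head' ([tɔs], [tɔsɔ]) shows [s] unchanged in both environments, so [s] cannot be basic with [z] derived before the DIM suffix.
The alternation reflects word-final obstruent devoicing: voiced obstruents become voiceless word-finally. /z/ is underlying.

/toz/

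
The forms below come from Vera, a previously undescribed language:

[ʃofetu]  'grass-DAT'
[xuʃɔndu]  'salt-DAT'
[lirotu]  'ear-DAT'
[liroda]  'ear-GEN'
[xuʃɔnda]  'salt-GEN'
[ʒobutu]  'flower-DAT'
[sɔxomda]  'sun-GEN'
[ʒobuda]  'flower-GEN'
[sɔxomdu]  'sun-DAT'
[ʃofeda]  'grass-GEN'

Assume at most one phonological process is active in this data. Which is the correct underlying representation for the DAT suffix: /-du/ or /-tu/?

/-tu/

The DAT morpheme has two allomorphs, [-du] and [-tu].
By contrast the GEN suffix keeps its initial [d] throughout — that segment must be underlying.
The DAT suffix is therefore /-tu/ underlyingly, with post-nasal voicing: voiceless stops become voiced after a nasal.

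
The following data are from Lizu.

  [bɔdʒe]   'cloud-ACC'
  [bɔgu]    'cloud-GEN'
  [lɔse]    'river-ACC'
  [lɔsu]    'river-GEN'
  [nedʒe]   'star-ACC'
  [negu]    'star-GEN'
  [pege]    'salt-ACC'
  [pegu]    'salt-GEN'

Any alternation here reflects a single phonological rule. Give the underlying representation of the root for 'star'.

/nedʒ/

The stem for 'star' ends in [dʒ] in [nedʒe] but [g] in [negu].
But 'salt' keeps [g] in both environments ([pege], [pegu]), so there is no rule changing /g/ to [dʒ] before the ACC suffix.
So /dʒ/ is underlying, and a rule of depalatalization — palato-alveolar /dʒ/ becomes [g] when no front vowel follows — gives [g].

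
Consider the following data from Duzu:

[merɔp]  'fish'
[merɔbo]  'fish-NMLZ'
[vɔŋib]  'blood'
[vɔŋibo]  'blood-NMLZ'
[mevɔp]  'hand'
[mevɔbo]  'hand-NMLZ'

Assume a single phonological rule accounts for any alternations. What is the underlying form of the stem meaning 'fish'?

/merɔp/

In [merɔp] and [merɔbo] the final segment of 'fish' alternates: [p] ~ [b].
If /b/ were underlying and a rule turned it into [p] in isolation, 'blood' would also alternate; but it has [b] in both [vɔŋib] and [vɔŋibo].
Therefore /p/ is basic and [b] is derived by intervocalic voicing (voiceless stops become voiced between vowels).
So 'fish' = /merɔp/.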